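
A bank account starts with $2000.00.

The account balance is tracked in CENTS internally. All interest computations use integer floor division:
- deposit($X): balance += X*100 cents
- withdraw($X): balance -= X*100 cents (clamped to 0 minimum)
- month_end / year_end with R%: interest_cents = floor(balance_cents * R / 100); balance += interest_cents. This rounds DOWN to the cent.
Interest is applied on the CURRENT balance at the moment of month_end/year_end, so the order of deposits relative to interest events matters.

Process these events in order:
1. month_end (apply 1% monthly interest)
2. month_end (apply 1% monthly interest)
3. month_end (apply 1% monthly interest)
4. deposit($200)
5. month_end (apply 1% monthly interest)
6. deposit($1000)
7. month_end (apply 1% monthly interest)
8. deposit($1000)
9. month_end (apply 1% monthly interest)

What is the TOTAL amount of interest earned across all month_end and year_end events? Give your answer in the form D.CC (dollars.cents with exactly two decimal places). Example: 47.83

Answer: 159.19

Derivation:
After 1 (month_end (apply 1% monthly interest)): balance=$2020.00 total_interest=$20.00
After 2 (month_end (apply 1% monthly interest)): balance=$2040.20 total_interest=$40.20
After 3 (month_end (apply 1% monthly interest)): balance=$2060.60 total_interest=$60.60
After 4 (deposit($200)): balance=$2260.60 total_interest=$60.60
After 5 (month_end (apply 1% monthly interest)): balance=$2283.20 total_interest=$83.20
After 6 (deposit($1000)): balance=$3283.20 total_interest=$83.20
After 7 (month_end (apply 1% monthly interest)): balance=$3316.03 total_interest=$116.03
After 8 (deposit($1000)): balance=$4316.03 total_interest=$116.03
After 9 (month_end (apply 1% monthly interest)): balance=$4359.19 total_interest=$159.19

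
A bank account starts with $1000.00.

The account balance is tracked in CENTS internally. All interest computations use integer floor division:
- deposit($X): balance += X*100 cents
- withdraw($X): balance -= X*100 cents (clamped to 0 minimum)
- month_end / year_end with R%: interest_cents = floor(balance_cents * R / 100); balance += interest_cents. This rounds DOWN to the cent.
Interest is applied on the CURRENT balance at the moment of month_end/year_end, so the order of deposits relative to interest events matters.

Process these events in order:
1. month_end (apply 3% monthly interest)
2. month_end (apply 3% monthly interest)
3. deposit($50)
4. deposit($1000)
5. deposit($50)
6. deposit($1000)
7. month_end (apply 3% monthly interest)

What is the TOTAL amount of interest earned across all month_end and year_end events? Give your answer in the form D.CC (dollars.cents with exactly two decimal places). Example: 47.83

Answer: 155.72

Derivation:
After 1 (month_end (apply 3% monthly interest)): balance=$1030.00 total_interest=$30.00
After 2 (month_end (apply 3% monthly interest)): balance=$1060.90 total_interest=$60.90
After 3 (deposit($50)): balance=$1110.90 total_interest=$60.90
After 4 (deposit($1000)): balance=$2110.90 total_interest=$60.90
After 5 (deposit($50)): balance=$2160.90 total_interest=$60.90
After 6 (deposit($1000)): balance=$3160.90 total_interest=$60.90
After 7 (month_end (apply 3% monthly interest)): balance=$3255.72 total_interest=$155.72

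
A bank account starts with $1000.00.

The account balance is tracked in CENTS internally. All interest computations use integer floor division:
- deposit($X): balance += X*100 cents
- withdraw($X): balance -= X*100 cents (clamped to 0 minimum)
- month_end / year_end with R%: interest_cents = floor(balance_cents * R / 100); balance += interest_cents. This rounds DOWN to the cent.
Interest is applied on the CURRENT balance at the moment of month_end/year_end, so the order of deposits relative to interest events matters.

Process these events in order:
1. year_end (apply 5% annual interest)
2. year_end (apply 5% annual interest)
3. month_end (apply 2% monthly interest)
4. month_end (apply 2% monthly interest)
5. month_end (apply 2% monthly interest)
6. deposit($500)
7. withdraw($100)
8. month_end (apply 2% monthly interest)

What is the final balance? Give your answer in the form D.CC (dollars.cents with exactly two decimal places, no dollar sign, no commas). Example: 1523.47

Answer: 1601.37

Derivation:
After 1 (year_end (apply 5% annual interest)): balance=$1050.00 total_interest=$50.00
After 2 (year_end (apply 5% annual interest)): balance=$1102.50 total_interest=$102.50
After 3 (month_end (apply 2% monthly interest)): balance=$1124.55 total_interest=$124.55
After 4 (month_end (apply 2% monthly interest)): balance=$1147.04 total_interest=$147.04
After 5 (month_end (apply 2% monthly interest)): balance=$1169.98 total_interest=$169.98
After 6 (deposit($500)): balance=$1669.98 total_interest=$169.98
After 7 (withdraw($100)): balance=$1569.98 total_interest=$169.98
After 8 (month_end (apply 2% monthly interest)): balance=$1601.37 total_interest=$201.37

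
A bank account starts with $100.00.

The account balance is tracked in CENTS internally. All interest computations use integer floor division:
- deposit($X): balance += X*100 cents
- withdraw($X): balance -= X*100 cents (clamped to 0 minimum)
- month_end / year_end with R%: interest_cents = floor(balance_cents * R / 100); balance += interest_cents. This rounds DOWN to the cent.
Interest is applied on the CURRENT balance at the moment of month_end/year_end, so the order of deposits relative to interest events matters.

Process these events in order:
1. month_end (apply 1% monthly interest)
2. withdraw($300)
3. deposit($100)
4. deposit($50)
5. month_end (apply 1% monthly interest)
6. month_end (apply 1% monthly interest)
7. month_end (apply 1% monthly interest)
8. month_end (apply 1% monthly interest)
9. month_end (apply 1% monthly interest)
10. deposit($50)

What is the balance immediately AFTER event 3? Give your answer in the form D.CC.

After 1 (month_end (apply 1% monthly interest)): balance=$101.00 total_interest=$1.00
After 2 (withdraw($300)): balance=$0.00 total_interest=$1.00
After 3 (deposit($100)): balance=$100.00 total_interest=$1.00

Answer: 100.00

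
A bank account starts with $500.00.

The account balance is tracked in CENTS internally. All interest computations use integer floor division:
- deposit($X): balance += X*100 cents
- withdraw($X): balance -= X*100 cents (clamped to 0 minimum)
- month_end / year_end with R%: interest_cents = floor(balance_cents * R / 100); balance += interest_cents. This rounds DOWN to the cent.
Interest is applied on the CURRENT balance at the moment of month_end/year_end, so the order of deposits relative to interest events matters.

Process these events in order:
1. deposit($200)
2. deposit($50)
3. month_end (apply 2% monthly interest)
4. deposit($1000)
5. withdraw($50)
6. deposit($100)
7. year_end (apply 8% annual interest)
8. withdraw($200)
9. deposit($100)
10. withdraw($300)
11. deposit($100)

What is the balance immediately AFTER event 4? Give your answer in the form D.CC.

After 1 (deposit($200)): balance=$700.00 total_interest=$0.00
After 2 (deposit($50)): balance=$750.00 total_interest=$0.00
After 3 (month_end (apply 2% monthly interest)): balance=$765.00 total_interest=$15.00
After 4 (deposit($1000)): balance=$1765.00 total_interest=$15.00

Answer: 1765.00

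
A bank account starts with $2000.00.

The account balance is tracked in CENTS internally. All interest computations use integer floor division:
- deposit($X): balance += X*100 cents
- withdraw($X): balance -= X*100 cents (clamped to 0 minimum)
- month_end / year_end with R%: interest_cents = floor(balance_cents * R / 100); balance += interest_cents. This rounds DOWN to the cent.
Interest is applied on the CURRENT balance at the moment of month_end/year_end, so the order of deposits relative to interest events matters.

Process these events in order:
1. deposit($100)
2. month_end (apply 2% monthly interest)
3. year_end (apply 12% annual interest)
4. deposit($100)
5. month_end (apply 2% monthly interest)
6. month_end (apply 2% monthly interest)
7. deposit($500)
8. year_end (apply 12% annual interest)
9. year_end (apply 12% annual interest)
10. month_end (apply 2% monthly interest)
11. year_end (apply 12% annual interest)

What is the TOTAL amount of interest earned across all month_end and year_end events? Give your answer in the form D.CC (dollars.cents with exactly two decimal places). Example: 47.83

After 1 (deposit($100)): balance=$2100.00 total_interest=$0.00
After 2 (month_end (apply 2% monthly interest)): balance=$2142.00 total_interest=$42.00
After 3 (year_end (apply 12% annual interest)): balance=$2399.04 total_interest=$299.04
After 4 (deposit($100)): balance=$2499.04 total_interest=$299.04
After 5 (month_end (apply 2% monthly interest)): balance=$2549.02 total_interest=$349.02
After 6 (month_end (apply 2% monthly interest)): balance=$2600.00 total_interest=$400.00
After 7 (deposit($500)): balance=$3100.00 total_interest=$400.00
After 8 (year_end (apply 12% annual interest)): balance=$3472.00 total_interest=$772.00
After 9 (year_end (apply 12% annual interest)): balance=$3888.64 total_interest=$1188.64
After 10 (month_end (apply 2% monthly interest)): balance=$3966.41 total_interest=$1266.41
After 11 (year_end (apply 12% annual interest)): balance=$4442.37 total_interest=$1742.37

Answer: 1742.37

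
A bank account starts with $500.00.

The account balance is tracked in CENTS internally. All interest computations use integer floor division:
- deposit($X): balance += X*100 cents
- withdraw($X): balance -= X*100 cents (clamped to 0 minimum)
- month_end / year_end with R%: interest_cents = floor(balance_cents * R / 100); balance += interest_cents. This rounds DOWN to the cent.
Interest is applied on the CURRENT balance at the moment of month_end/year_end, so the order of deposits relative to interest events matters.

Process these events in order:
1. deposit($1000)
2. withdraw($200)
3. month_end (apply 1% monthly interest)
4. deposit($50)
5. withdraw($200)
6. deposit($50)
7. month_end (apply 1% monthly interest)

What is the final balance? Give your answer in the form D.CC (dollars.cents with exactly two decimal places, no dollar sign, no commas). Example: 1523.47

Answer: 1225.13

Derivation:
After 1 (deposit($1000)): balance=$1500.00 total_interest=$0.00
After 2 (withdraw($200)): balance=$1300.00 total_interest=$0.00
After 3 (month_end (apply 1% monthly interest)): balance=$1313.00 total_interest=$13.00
After 4 (deposit($50)): balance=$1363.00 total_interest=$13.00
After 5 (withdraw($200)): balance=$1163.00 total_interest=$13.00
After 6 (deposit($50)): balance=$1213.00 total_interest=$13.00
After 7 (month_end (apply 1% monthly interest)): balance=$1225.13 total_interest=$25.13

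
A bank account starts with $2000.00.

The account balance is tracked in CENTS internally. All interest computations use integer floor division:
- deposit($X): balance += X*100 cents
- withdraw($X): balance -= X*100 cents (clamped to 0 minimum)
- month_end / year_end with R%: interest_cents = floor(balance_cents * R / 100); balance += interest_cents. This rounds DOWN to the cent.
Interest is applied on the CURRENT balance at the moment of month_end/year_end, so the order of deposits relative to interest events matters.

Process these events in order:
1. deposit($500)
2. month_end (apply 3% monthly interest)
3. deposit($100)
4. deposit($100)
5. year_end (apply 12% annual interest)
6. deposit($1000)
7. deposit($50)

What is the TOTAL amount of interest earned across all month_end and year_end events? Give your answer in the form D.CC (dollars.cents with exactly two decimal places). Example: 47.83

Answer: 408.00

Derivation:
After 1 (deposit($500)): balance=$2500.00 total_interest=$0.00
After 2 (month_end (apply 3% monthly interest)): balance=$2575.00 total_interest=$75.00
After 3 (deposit($100)): balance=$2675.00 total_interest=$75.00
After 4 (deposit($100)): balance=$2775.00 total_interest=$75.00
After 5 (year_end (apply 12% annual interest)): balance=$3108.00 total_interest=$408.00
After 6 (deposit($1000)): balance=$4108.00 total_interest=$408.00
After 7 (deposit($50)): balance=$4158.00 total_interest=$408.00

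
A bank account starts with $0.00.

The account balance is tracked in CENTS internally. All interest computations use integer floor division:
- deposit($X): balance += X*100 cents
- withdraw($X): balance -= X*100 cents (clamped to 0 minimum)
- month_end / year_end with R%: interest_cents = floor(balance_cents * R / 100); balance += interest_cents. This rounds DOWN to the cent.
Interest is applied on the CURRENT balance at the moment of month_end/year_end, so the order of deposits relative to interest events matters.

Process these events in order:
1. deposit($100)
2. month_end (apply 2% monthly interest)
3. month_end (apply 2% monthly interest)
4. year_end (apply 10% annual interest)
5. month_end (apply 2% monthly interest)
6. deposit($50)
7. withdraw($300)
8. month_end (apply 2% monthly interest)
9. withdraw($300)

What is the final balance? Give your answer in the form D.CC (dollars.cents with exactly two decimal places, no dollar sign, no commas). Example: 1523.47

After 1 (deposit($100)): balance=$100.00 total_interest=$0.00
After 2 (month_end (apply 2% monthly interest)): balance=$102.00 total_interest=$2.00
After 3 (month_end (apply 2% monthly interest)): balance=$104.04 total_interest=$4.04
After 4 (year_end (apply 10% annual interest)): balance=$114.44 total_interest=$14.44
After 5 (month_end (apply 2% monthly interest)): balance=$116.72 total_interest=$16.72
After 6 (deposit($50)): balance=$166.72 total_interest=$16.72
After 7 (withdraw($300)): balance=$0.00 total_interest=$16.72
After 8 (month_end (apply 2% monthly interest)): balance=$0.00 total_interest=$16.72
After 9 (withdraw($300)): balance=$0.00 total_interest=$16.72

Answer: 0.00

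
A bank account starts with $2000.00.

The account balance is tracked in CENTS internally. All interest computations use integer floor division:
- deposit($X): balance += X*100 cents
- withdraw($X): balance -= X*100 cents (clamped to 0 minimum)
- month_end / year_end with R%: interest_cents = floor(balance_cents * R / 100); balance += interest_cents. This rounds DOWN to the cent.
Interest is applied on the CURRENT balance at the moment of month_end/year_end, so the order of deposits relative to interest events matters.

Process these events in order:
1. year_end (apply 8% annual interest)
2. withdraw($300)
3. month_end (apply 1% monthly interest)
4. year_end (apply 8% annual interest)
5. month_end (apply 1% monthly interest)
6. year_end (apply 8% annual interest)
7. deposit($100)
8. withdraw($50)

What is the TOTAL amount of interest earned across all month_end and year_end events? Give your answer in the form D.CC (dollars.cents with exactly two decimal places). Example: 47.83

After 1 (year_end (apply 8% annual interest)): balance=$2160.00 total_interest=$160.00
After 2 (withdraw($300)): balance=$1860.00 total_interest=$160.00
After 3 (month_end (apply 1% monthly interest)): balance=$1878.60 total_interest=$178.60
After 4 (year_end (apply 8% annual interest)): balance=$2028.88 total_interest=$328.88
After 5 (month_end (apply 1% monthly interest)): balance=$2049.16 total_interest=$349.16
After 6 (year_end (apply 8% annual interest)): balance=$2213.09 total_interest=$513.09
After 7 (deposit($100)): balance=$2313.09 total_interest=$513.09
After 8 (withdraw($50)): balance=$2263.09 total_interest=$513.09

Answer: 513.09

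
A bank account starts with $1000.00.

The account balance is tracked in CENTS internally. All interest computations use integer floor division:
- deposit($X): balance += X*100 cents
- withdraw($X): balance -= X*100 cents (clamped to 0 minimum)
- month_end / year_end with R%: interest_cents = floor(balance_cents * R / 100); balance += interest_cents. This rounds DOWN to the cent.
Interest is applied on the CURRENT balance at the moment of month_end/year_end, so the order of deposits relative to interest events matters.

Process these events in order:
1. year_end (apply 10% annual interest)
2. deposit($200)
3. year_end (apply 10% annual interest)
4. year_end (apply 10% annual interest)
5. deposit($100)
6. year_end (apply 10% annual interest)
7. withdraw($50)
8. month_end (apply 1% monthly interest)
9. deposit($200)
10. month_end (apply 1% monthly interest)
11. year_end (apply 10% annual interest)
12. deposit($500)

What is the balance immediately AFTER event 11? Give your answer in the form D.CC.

Answer: 2231.10

Derivation:
After 1 (year_end (apply 10% annual interest)): balance=$1100.00 total_interest=$100.00
After 2 (deposit($200)): balance=$1300.00 total_interest=$100.00
After 3 (year_end (apply 10% annual interest)): balance=$1430.00 total_interest=$230.00
After 4 (year_end (apply 10% annual interest)): balance=$1573.00 total_interest=$373.00
After 5 (deposit($100)): balance=$1673.00 total_interest=$373.00
After 6 (year_end (apply 10% annual interest)): balance=$1840.30 total_interest=$540.30
After 7 (withdraw($50)): balance=$1790.30 total_interest=$540.30
After 8 (month_end (apply 1% monthly interest)): balance=$1808.20 total_interest=$558.20
After 9 (deposit($200)): balance=$2008.20 total_interest=$558.20
After 10 (month_end (apply 1% monthly interest)): balance=$2028.28 total_interest=$578.28
After 11 (year_end (apply 10% annual interest)): balance=$2231.10 total_interest=$781.10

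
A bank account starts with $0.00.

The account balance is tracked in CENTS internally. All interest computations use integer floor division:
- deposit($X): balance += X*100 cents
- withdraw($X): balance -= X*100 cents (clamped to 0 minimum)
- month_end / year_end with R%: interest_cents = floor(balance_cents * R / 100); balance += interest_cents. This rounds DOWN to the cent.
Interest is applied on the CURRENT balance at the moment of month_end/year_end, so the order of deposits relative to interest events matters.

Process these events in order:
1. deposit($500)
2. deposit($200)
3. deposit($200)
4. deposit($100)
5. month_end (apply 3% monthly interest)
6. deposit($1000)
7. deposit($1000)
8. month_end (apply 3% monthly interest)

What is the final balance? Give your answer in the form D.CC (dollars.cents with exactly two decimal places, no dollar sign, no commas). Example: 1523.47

Answer: 3120.90

Derivation:
After 1 (deposit($500)): balance=$500.00 total_interest=$0.00
After 2 (deposit($200)): balance=$700.00 total_interest=$0.00
After 3 (deposit($200)): balance=$900.00 total_interest=$0.00
After 4 (deposit($100)): balance=$1000.00 total_interest=$0.00
After 5 (month_end (apply 3% monthly interest)): balance=$1030.00 total_interest=$30.00
After 6 (deposit($1000)): balance=$2030.00 total_interest=$30.00
After 7 (deposit($1000)): balance=$3030.00 total_interest=$30.00
After 8 (month_end (apply 3% monthly interest)): balance=$3120.90 total_interest=$120.90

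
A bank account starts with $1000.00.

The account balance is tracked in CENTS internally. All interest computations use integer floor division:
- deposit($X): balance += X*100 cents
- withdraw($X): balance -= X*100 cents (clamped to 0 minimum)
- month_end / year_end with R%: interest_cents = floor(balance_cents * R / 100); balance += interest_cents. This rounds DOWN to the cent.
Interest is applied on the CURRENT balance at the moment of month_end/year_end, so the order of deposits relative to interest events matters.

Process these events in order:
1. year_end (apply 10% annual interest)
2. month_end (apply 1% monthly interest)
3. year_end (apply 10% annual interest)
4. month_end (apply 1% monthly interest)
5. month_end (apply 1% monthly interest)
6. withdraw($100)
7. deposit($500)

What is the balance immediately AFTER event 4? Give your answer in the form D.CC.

Answer: 1234.32

Derivation:
After 1 (year_end (apply 10% annual interest)): balance=$1100.00 total_interest=$100.00
After 2 (month_end (apply 1% monthly interest)): balance=$1111.00 total_interest=$111.00
After 3 (year_end (apply 10% annual interest)): balance=$1222.10 total_interest=$222.10
After 4 (month_end (apply 1% monthly interest)): balance=$1234.32 total_interest=$234.32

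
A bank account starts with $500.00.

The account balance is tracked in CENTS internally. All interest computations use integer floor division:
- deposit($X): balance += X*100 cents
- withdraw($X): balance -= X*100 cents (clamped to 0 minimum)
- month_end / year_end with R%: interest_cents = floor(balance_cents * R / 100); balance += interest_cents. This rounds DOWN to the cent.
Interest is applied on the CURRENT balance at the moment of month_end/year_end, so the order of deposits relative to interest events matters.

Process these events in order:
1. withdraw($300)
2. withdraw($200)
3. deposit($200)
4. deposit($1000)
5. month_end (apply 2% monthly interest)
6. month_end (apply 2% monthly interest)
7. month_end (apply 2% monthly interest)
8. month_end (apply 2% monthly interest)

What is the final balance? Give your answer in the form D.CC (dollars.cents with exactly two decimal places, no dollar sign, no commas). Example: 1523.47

Answer: 1298.90

Derivation:
After 1 (withdraw($300)): balance=$200.00 total_interest=$0.00
After 2 (withdraw($200)): balance=$0.00 total_interest=$0.00
After 3 (deposit($200)): balance=$200.00 total_interest=$0.00
After 4 (deposit($1000)): balance=$1200.00 total_interest=$0.00
After 5 (month_end (apply 2% monthly interest)): balance=$1224.00 total_interest=$24.00
After 6 (month_end (apply 2% monthly interest)): balance=$1248.48 total_interest=$48.48
After 7 (month_end (apply 2% monthly interest)): balance=$1273.44 total_interest=$73.44
After 8 (month_end (apply 2% monthly interest)): balance=$1298.90 total_interest=$98.90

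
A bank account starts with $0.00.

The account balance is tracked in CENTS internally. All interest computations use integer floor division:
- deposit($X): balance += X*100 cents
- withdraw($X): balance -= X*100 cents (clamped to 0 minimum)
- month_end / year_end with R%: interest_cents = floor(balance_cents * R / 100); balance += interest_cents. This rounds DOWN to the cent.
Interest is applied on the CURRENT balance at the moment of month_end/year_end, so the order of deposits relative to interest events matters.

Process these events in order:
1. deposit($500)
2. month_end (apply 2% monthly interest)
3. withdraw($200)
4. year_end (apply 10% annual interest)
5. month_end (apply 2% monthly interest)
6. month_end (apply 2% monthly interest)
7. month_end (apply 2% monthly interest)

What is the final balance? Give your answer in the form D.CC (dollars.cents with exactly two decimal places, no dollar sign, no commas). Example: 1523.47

Answer: 361.86

Derivation:
After 1 (deposit($500)): balance=$500.00 total_interest=$0.00
After 2 (month_end (apply 2% monthly interest)): balance=$510.00 total_interest=$10.00
After 3 (withdraw($200)): balance=$310.00 total_interest=$10.00
After 4 (year_end (apply 10% annual interest)): balance=$341.00 total_interest=$41.00
After 5 (month_end (apply 2% monthly interest)): balance=$347.82 total_interest=$47.82
After 6 (month_end (apply 2% monthly interest)): balance=$354.77 total_interest=$54.77
After 7 (month_end (apply 2% monthly interest)): balance=$361.86 total_interest=$61.86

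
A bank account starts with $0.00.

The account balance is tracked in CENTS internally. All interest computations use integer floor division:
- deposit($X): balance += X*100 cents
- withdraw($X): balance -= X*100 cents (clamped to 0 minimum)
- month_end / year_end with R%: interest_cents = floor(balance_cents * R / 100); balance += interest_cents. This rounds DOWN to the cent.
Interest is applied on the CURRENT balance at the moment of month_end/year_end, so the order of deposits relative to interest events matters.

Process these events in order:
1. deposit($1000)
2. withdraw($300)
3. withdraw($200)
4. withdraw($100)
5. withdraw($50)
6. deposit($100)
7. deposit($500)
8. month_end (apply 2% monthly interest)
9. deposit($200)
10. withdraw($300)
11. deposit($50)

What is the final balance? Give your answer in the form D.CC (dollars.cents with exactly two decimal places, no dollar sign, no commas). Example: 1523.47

After 1 (deposit($1000)): balance=$1000.00 total_interest=$0.00
After 2 (withdraw($300)): balance=$700.00 total_interest=$0.00
After 3 (withdraw($200)): balance=$500.00 total_interest=$0.00
After 4 (withdraw($100)): balance=$400.00 total_interest=$0.00
After 5 (withdraw($50)): balance=$350.00 total_interest=$0.00
After 6 (deposit($100)): balance=$450.00 total_interest=$0.00
After 7 (deposit($500)): balance=$950.00 total_interest=$0.00
After 8 (month_end (apply 2% monthly interest)): balance=$969.00 total_interest=$19.00
After 9 (deposit($200)): balance=$1169.00 total_interest=$19.00
After 10 (withdraw($300)): balance=$869.00 total_interest=$19.00
After 11 (deposit($50)): balance=$919.00 total_interest=$19.00

Answer: 919.00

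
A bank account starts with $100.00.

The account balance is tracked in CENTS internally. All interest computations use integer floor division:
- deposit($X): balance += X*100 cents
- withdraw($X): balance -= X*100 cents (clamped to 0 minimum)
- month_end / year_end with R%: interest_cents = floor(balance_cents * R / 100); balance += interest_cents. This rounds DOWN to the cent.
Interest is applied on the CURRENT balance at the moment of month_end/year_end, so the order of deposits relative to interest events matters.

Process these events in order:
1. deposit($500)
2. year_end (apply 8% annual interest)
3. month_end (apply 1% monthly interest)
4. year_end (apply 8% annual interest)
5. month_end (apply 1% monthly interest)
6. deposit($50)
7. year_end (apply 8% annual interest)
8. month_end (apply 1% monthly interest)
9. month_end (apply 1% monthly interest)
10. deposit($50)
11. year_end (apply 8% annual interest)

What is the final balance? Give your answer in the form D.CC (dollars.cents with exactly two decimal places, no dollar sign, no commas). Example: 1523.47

After 1 (deposit($500)): balance=$600.00 total_interest=$0.00
After 2 (year_end (apply 8% annual interest)): balance=$648.00 total_interest=$48.00
After 3 (month_end (apply 1% monthly interest)): balance=$654.48 total_interest=$54.48
After 4 (year_end (apply 8% annual interest)): balance=$706.83 total_interest=$106.83
After 5 (month_end (apply 1% monthly interest)): balance=$713.89 total_interest=$113.89
After 6 (deposit($50)): balance=$763.89 total_interest=$113.89
After 7 (year_end (apply 8% annual interest)): balance=$825.00 total_interest=$175.00
After 8 (month_end (apply 1% monthly interest)): balance=$833.25 total_interest=$183.25
After 9 (month_end (apply 1% monthly interest)): balance=$841.58 total_interest=$191.58
After 10 (deposit($50)): balance=$891.58 total_interest=$191.58
After 11 (year_end (apply 8% annual interest)): balance=$962.90 total_interest=$262.90

Answer: 962.90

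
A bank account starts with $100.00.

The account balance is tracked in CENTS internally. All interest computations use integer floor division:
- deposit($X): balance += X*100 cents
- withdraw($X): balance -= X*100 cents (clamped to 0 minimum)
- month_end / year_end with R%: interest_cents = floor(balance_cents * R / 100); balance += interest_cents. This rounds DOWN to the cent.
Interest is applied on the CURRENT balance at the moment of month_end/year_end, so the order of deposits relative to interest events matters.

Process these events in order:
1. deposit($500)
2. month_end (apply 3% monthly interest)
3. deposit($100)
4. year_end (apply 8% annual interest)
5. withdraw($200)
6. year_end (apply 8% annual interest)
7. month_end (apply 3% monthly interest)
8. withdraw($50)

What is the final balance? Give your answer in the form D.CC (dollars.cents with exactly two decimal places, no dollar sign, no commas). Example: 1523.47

After 1 (deposit($500)): balance=$600.00 total_interest=$0.00
After 2 (month_end (apply 3% monthly interest)): balance=$618.00 total_interest=$18.00
After 3 (deposit($100)): balance=$718.00 total_interest=$18.00
After 4 (year_end (apply 8% annual interest)): balance=$775.44 total_interest=$75.44
After 5 (withdraw($200)): balance=$575.44 total_interest=$75.44
After 6 (year_end (apply 8% annual interest)): balance=$621.47 total_interest=$121.47
After 7 (month_end (apply 3% monthly interest)): balance=$640.11 total_interest=$140.11
After 8 (withdraw($50)): balance=$590.11 total_interest=$140.11

Answer: 590.11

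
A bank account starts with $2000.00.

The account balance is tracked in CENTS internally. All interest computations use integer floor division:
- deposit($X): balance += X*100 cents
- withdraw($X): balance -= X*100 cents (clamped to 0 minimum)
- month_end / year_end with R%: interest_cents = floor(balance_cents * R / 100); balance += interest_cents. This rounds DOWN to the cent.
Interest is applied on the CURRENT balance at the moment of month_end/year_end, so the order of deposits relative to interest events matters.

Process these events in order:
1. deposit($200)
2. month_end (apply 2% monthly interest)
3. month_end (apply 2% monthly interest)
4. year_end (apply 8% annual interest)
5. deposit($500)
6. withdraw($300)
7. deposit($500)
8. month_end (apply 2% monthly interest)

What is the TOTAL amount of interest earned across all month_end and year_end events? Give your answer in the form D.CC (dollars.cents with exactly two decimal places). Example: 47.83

Answer: 335.42

Derivation:
After 1 (deposit($200)): balance=$2200.00 total_interest=$0.00
After 2 (month_end (apply 2% monthly interest)): balance=$2244.00 total_interest=$44.00
After 3 (month_end (apply 2% monthly interest)): balance=$2288.88 total_interest=$88.88
After 4 (year_end (apply 8% annual interest)): balance=$2471.99 total_interest=$271.99
After 5 (deposit($500)): balance=$2971.99 total_interest=$271.99
After 6 (withdraw($300)): balance=$2671.99 total_interest=$271.99
After 7 (deposit($500)): balance=$3171.99 total_interest=$271.99
After 8 (month_end (apply 2% monthly interest)): balance=$3235.42 total_interest=$335.42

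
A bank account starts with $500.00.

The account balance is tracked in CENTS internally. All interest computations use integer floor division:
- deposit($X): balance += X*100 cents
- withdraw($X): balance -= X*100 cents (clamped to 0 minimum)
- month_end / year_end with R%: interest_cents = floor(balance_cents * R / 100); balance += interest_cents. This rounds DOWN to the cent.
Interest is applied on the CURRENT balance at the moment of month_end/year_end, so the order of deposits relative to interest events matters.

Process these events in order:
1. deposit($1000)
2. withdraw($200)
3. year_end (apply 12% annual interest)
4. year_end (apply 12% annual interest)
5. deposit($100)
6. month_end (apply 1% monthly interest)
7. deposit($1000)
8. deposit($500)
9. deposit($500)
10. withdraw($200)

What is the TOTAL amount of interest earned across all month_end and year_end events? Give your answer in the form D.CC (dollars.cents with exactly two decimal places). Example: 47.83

Answer: 348.02

Derivation:
After 1 (deposit($1000)): balance=$1500.00 total_interest=$0.00
After 2 (withdraw($200)): balance=$1300.00 total_interest=$0.00
After 3 (year_end (apply 12% annual interest)): balance=$1456.00 total_interest=$156.00
After 4 (year_end (apply 12% annual interest)): balance=$1630.72 total_interest=$330.72
After 5 (deposit($100)): balance=$1730.72 total_interest=$330.72
After 6 (month_end (apply 1% monthly interest)): balance=$1748.02 total_interest=$348.02
After 7 (deposit($1000)): balance=$2748.02 total_interest=$348.02
After 8 (deposit($500)): balance=$3248.02 total_interest=$348.02
After 9 (deposit($500)): balance=$3748.02 total_interest=$348.02
After 10 (withdraw($200)): balance=$3548.02 total_interest=$348.02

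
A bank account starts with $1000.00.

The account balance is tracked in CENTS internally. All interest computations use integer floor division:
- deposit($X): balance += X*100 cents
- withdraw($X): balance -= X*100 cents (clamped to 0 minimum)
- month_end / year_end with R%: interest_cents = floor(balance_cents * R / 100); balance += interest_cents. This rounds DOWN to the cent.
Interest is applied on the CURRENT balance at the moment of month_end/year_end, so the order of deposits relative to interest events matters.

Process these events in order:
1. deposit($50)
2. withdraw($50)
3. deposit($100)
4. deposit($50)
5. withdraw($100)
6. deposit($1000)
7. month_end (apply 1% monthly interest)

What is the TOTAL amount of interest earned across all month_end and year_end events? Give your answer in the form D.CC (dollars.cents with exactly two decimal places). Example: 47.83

After 1 (deposit($50)): balance=$1050.00 total_interest=$0.00
After 2 (withdraw($50)): balance=$1000.00 total_interest=$0.00
After 3 (deposit($100)): balance=$1100.00 total_interest=$0.00
After 4 (deposit($50)): balance=$1150.00 total_interest=$0.00
After 5 (withdraw($100)): balance=$1050.00 total_interest=$0.00
After 6 (deposit($1000)): balance=$2050.00 total_interest=$0.00
After 7 (month_end (apply 1% monthly interest)): balance=$2070.50 total_interest=$20.50

Answer: 20.50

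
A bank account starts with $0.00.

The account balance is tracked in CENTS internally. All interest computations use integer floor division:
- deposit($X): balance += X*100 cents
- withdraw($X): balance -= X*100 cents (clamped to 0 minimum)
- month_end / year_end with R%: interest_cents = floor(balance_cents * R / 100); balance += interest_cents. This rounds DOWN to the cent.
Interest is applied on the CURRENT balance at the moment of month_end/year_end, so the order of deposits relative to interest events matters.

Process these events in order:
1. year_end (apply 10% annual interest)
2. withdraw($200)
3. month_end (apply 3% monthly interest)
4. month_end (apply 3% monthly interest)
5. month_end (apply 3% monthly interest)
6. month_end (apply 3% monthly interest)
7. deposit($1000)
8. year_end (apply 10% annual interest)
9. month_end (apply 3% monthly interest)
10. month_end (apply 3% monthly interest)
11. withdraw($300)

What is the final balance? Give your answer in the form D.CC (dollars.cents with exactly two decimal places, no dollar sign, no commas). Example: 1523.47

After 1 (year_end (apply 10% annual interest)): balance=$0.00 total_interest=$0.00
After 2 (withdraw($200)): balance=$0.00 total_interest=$0.00
After 3 (month_end (apply 3% monthly interest)): balance=$0.00 total_interest=$0.00
After 4 (month_end (apply 3% monthly interest)): balance=$0.00 total_interest=$0.00
After 5 (month_end (apply 3% monthly interest)): balance=$0.00 total_interest=$0.00
After 6 (month_end (apply 3% monthly interest)): balance=$0.00 total_interest=$0.00
After 7 (deposit($1000)): balance=$1000.00 total_interest=$0.00
After 8 (year_end (apply 10% annual interest)): balance=$1100.00 total_interest=$100.00
After 9 (month_end (apply 3% monthly interest)): balance=$1133.00 total_interest=$133.00
After 10 (month_end (apply 3% monthly interest)): balance=$1166.99 total_interest=$166.99
After 11 (withdraw($300)): balance=$866.99 total_interest=$166.99

Answer: 866.99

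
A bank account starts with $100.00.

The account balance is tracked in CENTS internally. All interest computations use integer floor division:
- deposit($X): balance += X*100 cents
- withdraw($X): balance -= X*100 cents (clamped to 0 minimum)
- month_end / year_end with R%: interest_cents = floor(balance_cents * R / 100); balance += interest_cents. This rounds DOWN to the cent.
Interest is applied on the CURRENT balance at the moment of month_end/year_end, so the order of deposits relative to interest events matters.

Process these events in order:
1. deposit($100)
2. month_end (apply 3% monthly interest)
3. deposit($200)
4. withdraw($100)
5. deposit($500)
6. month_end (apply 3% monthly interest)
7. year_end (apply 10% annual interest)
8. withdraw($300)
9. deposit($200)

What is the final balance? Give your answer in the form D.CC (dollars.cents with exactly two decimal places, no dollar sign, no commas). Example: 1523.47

Answer: 813.19

Derivation:
After 1 (deposit($100)): balance=$200.00 total_interest=$0.00
After 2 (month_end (apply 3% monthly interest)): balance=$206.00 total_interest=$6.00
After 3 (deposit($200)): balance=$406.00 total_interest=$6.00
After 4 (withdraw($100)): balance=$306.00 total_interest=$6.00
After 5 (deposit($500)): balance=$806.00 total_interest=$6.00
After 6 (month_end (apply 3% monthly interest)): balance=$830.18 total_interest=$30.18
After 7 (year_end (apply 10% annual interest)): balance=$913.19 total_interest=$113.19
After 8 (withdraw($300)): balance=$613.19 total_interest=$113.19
After 9 (deposit($200)): balance=$813.19 total_interest=$113.19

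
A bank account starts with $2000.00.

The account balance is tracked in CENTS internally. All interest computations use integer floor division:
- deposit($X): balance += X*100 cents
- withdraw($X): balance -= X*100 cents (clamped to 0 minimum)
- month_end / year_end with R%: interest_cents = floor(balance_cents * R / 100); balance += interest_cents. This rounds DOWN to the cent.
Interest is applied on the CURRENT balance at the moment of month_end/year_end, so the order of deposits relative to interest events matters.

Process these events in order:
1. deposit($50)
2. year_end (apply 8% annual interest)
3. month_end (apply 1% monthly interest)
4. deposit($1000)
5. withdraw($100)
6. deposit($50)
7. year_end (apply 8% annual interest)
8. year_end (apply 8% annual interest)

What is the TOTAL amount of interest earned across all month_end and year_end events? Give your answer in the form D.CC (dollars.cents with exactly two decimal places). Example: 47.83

After 1 (deposit($50)): balance=$2050.00 total_interest=$0.00
After 2 (year_end (apply 8% annual interest)): balance=$2214.00 total_interest=$164.00
After 3 (month_end (apply 1% monthly interest)): balance=$2236.14 total_interest=$186.14
After 4 (deposit($1000)): balance=$3236.14 total_interest=$186.14
After 5 (withdraw($100)): balance=$3136.14 total_interest=$186.14
After 6 (deposit($50)): balance=$3186.14 total_interest=$186.14
After 7 (year_end (apply 8% annual interest)): balance=$3441.03 total_interest=$441.03
After 8 (year_end (apply 8% annual interest)): balance=$3716.31 total_interest=$716.31

Answer: 716.31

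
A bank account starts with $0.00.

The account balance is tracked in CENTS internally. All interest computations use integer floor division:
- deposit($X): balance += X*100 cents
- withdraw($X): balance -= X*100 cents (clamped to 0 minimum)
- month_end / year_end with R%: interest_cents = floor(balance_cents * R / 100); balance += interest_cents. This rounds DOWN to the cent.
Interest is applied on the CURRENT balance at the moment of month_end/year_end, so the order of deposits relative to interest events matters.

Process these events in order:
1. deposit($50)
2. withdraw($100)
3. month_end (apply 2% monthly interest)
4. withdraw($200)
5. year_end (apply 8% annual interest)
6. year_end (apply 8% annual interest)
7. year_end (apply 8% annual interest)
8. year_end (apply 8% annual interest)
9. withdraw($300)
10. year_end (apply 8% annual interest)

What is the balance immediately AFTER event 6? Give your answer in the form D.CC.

Answer: 0.00

Derivation:
After 1 (deposit($50)): balance=$50.00 total_interest=$0.00
After 2 (withdraw($100)): balance=$0.00 total_interest=$0.00
After 3 (month_end (apply 2% monthly interest)): balance=$0.00 total_interest=$0.00
After 4 (withdraw($200)): balance=$0.00 total_interest=$0.00
After 5 (year_end (apply 8% annual interest)): balance=$0.00 total_interest=$0.00
After 6 (year_end (apply 8% annual interest)): balance=$0.00 total_interest=$0.00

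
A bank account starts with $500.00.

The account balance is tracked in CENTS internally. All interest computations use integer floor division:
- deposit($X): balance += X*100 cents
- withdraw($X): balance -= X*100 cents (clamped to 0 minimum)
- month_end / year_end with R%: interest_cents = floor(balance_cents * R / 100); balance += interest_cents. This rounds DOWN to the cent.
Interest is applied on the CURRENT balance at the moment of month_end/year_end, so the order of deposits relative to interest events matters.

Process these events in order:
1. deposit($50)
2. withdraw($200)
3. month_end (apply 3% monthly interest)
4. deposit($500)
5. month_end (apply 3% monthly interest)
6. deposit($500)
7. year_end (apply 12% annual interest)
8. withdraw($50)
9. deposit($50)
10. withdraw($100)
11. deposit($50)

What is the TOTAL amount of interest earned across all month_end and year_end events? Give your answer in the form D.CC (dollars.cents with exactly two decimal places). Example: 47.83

Answer: 202.66

Derivation:
After 1 (deposit($50)): balance=$550.00 total_interest=$0.00
After 2 (withdraw($200)): balance=$350.00 total_interest=$0.00
After 3 (month_end (apply 3% monthly interest)): balance=$360.50 total_interest=$10.50
After 4 (deposit($500)): balance=$860.50 total_interest=$10.50
After 5 (month_end (apply 3% monthly interest)): balance=$886.31 total_interest=$36.31
After 6 (deposit($500)): balance=$1386.31 total_interest=$36.31
After 7 (year_end (apply 12% annual interest)): balance=$1552.66 total_interest=$202.66
After 8 (withdraw($50)): balance=$1502.66 total_interest=$202.66
After 9 (deposit($50)): balance=$1552.66 total_interest=$202.66
After 10 (withdraw($100)): balance=$1452.66 total_interest=$202.66
After 11 (deposit($50)): balance=$1502.66 total_interest=$202.66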